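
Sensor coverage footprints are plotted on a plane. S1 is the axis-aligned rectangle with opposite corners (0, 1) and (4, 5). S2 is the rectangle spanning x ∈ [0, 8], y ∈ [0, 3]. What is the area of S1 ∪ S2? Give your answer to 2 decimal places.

32.00

By inclusion–exclusion:
Individual areas: |S1| = 16, |S2| = 24.
|S1∩S2|: x∈[0,4], y∈[1,3] → 4·2 = 8.
|S1 ∪ S2| = 40 − 8 = 32.00.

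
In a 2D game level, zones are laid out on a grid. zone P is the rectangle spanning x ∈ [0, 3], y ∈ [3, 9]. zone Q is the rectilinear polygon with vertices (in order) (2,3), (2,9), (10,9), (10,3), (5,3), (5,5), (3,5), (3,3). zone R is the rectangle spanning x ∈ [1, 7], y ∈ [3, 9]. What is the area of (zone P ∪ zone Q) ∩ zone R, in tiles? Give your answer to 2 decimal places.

|zone P ∪ zone Q| = 56.
|(zone P ∪ zone Q) ∩ zone R| = 32.00.

32.00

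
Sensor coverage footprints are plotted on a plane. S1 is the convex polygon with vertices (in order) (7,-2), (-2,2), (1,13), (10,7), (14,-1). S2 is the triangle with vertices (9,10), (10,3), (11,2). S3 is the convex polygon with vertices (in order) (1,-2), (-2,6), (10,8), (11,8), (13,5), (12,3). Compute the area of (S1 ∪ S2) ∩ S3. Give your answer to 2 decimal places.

75.47

|S1 ∪ S2| = 135.3868.
|(S1 ∪ S2) ∩ S3| = 75.47.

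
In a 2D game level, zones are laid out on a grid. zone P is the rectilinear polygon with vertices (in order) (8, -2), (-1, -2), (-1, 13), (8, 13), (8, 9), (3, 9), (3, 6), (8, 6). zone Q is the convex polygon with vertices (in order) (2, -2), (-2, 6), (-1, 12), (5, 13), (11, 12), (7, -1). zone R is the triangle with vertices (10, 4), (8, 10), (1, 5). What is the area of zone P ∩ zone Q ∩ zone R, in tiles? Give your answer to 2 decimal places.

9.85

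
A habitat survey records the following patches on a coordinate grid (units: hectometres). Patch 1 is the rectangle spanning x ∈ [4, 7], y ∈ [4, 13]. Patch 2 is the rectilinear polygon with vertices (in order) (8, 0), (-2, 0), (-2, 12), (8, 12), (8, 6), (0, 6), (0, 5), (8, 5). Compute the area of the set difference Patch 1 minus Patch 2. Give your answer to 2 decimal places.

|Patch 1| = 27, |Patch 1∩Patch 2| = 21.
|Patch 1 ∖ Patch 2| = |Patch 1| − |Patch 1∩Patch 2| = 27 − 21 = 6.00.

6.00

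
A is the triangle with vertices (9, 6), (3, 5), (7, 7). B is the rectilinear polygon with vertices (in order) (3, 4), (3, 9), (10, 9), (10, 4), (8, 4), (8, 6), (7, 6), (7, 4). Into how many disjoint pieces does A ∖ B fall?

1

A ∖ B is a single connected region.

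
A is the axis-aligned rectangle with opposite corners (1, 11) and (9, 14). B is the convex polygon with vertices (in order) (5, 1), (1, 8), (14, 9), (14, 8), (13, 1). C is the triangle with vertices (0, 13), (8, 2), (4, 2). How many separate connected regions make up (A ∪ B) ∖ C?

(A ∪ B) ∖ C splits into 3 disjoint pieces (area 23.858, area 61.1235, area 1.6358).

3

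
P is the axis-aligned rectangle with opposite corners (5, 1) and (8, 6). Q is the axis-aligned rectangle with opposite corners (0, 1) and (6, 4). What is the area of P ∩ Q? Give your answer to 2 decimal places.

|P∩Q|: x∈[5,6], y∈[1,4] → 1·3 = 3.

3.00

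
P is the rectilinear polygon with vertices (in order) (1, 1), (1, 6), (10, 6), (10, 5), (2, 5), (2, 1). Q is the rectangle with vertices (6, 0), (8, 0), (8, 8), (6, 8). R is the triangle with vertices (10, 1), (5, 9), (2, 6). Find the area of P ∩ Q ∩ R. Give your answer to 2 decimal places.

1.19

The intersection is the polygon with vertices (6,5), (6,6), (6.875,6), (7.5,5).
By the shoelace formula its area is 1.19.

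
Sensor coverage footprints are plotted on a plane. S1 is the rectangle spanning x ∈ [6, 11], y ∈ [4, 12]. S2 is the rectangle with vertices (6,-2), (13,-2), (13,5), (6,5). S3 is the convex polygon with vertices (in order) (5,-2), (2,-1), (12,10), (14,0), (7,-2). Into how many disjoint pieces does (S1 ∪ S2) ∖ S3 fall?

2

(S1 ∪ S2) ∖ S3 splits into 2 disjoint pieces (area 29.25, area 5.1429).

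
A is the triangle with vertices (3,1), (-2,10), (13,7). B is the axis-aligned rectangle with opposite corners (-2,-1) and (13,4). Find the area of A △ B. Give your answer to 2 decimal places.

115.00

|A| = 60, |B| = 75, |A∩B| = 10.
|A △ B| = |A| + |B| − 2·|A∩B| = 60 + 75 − 20 = 115.00.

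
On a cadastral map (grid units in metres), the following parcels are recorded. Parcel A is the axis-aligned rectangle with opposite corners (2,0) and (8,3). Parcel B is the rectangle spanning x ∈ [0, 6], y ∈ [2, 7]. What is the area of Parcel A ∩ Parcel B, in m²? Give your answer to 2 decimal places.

4.00

|Parcel A∩Parcel B|: x∈[2,6], y∈[2,3] → 4·1 = 4.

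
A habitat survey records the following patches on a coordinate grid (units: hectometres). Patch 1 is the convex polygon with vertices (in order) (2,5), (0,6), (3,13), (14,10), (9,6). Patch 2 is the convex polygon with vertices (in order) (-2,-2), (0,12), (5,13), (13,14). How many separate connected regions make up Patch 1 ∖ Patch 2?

Patch 1 ∖ Patch 2 splits into 2 disjoint pieces (area 0.2067, area 19.9605).

2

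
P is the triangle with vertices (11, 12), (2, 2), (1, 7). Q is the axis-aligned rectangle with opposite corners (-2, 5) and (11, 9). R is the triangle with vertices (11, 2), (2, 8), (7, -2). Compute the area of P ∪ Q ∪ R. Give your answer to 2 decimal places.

86.89

By inclusion–exclusion:
Individual areas: |P| = 27.5, |Q| = 52, |R| = 30.
|P∩Q| = 17.6.
|P∩R| = 4.2821.
|Q∩R| = 4.5.
|P∩Q∩R| = 3.7679.
|P ∪ Q ∪ R| = 109.5 − 26.3821 + 3.7679 = 86.89.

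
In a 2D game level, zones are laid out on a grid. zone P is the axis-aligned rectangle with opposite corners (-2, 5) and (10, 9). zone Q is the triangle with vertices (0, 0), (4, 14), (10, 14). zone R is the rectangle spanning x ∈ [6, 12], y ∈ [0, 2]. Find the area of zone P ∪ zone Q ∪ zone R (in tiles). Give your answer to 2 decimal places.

By inclusion–exclusion:
Individual areas: |zone P| = 48, |zone Q| = 42, |zone R| = 12.
|zone P∩zone Q| = 12.
|zone P∩zone R| = 0 (no overlap).
|zone Q∩zone R| = 0.
|zone P∩zone Q∩zone R| = 0.
|zone P ∪ zone Q ∪ zone R| = 102 − 12 + 0 = 90.00.

90.00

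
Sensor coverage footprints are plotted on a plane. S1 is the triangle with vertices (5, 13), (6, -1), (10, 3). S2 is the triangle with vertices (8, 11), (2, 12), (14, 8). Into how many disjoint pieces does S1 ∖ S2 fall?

2

S1 ∖ S2 splits into 2 disjoint pieces (area 0.5323, area 28.9463).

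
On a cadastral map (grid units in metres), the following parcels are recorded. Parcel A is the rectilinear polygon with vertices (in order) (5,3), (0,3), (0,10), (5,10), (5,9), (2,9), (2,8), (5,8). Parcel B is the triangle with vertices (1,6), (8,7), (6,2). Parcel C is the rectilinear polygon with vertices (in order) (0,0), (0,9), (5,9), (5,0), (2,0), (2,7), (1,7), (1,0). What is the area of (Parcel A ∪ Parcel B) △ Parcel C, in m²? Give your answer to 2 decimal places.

32.93

|Parcel A ∪ Parcel B| = 40.9821.
|(Parcel A ∪ Parcel B) ∩ Parcel C| = 23.025.
|(Parcel A ∪ Parcel B) △ Parcel C| = 40.9821 + 38 − 46.05 = 32.93.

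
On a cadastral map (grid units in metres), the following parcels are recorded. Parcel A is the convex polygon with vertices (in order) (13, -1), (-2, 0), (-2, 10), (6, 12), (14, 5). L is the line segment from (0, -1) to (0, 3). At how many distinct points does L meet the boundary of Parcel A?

The segment meets the boundary at (0,-0.133).

1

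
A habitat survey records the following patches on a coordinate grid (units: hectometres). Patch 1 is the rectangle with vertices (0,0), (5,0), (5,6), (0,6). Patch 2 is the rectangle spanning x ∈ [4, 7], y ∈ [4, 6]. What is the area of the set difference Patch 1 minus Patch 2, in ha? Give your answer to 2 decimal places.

28.00

|Patch 1∩Patch 2|: x∈[4,5], y∈[4,6] → 1·2 = 2.
|Patch 1| = 30.
|Patch 1 ∖ Patch 2| = |Patch 1| − |Patch 1∩Patch 2| = 30 − 2 = 28.00.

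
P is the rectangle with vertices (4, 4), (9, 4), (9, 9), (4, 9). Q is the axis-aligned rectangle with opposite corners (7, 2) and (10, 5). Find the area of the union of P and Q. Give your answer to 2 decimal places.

32.00

By inclusion–exclusion:
Individual areas: |P| = 25, |Q| = 9.
|P∩Q|: x∈[7,9], y∈[4,5] → 2·1 = 2.
|P ∪ Q| = 34 − 2 = 32.00.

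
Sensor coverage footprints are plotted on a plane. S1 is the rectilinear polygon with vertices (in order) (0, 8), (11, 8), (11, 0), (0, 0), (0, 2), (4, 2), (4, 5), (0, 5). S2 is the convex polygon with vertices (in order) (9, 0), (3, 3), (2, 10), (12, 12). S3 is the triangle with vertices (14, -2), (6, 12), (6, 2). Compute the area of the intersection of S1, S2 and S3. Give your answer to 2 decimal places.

The intersection is the polygon with vertices (9.111,0.444), (6,2), (6,8), (8.286,8), (10.174,4.696).
By the shoelace formula its area is 23.74.

23.74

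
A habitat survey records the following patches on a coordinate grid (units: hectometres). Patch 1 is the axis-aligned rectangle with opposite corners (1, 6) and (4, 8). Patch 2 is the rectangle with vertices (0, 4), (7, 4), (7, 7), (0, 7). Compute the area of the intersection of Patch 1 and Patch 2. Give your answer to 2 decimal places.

3.00

|Patch 1∩Patch 2|: x∈[1,4], y∈[6,7] → 3·1 = 3.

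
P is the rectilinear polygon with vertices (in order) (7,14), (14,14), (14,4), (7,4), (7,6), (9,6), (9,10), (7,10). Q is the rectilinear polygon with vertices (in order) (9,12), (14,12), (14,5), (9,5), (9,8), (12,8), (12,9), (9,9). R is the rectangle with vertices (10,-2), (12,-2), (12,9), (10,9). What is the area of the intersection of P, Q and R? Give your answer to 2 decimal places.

6.00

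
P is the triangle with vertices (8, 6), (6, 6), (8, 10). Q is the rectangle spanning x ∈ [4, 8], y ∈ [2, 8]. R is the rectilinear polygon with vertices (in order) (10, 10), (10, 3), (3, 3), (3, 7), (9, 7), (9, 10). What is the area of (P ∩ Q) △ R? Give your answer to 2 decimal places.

30.50

|P ∩ Q| = 3.
|(P ∩ Q) ∩ R| = 1.75.
|(P ∩ Q) △ R| = 3 + 31 − 3.5 = 30.50.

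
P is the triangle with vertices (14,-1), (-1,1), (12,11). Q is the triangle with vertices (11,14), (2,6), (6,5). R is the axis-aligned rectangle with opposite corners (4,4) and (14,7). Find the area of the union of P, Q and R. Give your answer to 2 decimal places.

By inclusion–exclusion:
Individual areas: |P| = 88, |Q| = 20.5, |R| = 30.
|P∩Q| = 1.8705.
|P∩R| = 23.7346.
|Q∩R| = 4.6111.
|P∩Q∩R| = 1.8055.
|P ∪ Q ∪ R| = 138.5 − 30.2162 + 1.8055 = 110.09.

110.09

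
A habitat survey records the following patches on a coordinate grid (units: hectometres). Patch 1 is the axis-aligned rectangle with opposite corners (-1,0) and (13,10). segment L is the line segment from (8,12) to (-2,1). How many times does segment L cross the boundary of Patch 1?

The segment meets the boundary at (-1,2.1), (6.182,10).

2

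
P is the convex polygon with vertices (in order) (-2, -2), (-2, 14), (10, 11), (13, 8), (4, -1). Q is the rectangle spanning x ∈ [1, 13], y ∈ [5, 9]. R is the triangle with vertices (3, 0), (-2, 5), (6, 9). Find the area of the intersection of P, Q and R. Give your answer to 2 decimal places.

The intersection is the polygon with vertices (1,5), (1,6.5), (6,9), (4.667,5).
By the shoelace formula its area is 11.08.

11.08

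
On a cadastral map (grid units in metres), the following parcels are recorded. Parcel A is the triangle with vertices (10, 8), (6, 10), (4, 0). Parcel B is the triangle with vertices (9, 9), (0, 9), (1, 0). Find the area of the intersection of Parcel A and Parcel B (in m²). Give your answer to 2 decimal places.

7.26

The intersection is the polygon with vertices (8.692,8.654), (4.871,4.355), (5.8,9), (8,9).
By the shoelace formula its area is 7.26.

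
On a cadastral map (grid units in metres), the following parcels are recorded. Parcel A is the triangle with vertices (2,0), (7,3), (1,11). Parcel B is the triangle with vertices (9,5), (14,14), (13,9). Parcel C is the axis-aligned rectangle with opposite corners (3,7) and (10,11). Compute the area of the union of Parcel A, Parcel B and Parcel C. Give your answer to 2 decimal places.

64.33

By inclusion–exclusion:
Individual areas: |Parcel A| = 29, |Parcel B| = 8, |Parcel C| = 28.
|Parcel A∩Parcel B| = 0.
|Parcel A∩Parcel C| = 0.6667.
|Parcel B∩Parcel C| = 0.
|Parcel A∩Parcel B∩Parcel C| = 0.
|Parcel A ∪ Parcel B ∪ Parcel C| = 65 − 0.6667 + 0 = 64.33.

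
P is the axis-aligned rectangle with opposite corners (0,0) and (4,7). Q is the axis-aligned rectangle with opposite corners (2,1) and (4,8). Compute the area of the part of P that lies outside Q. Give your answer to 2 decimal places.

16.00

|P∩Q|: x∈[2,4], y∈[1,7] → 2·6 = 12.
|P| = 28.
|P ∖ Q| = |P| − |P∩Q| = 28 − 12 = 16.00.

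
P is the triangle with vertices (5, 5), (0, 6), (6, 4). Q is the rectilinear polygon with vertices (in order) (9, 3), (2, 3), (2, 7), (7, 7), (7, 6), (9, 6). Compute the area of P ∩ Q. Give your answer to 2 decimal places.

The intersection is the polygon with vertices (5,5), (6,4), (2,5.333), (2,5.6).
By the shoelace formula its area is 1.73.

1.73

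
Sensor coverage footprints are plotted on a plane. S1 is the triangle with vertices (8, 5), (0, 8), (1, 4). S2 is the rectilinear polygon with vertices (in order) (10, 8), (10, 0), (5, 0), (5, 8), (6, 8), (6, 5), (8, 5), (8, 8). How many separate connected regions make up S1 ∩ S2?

1

S1 ∩ S2 is a single connected region.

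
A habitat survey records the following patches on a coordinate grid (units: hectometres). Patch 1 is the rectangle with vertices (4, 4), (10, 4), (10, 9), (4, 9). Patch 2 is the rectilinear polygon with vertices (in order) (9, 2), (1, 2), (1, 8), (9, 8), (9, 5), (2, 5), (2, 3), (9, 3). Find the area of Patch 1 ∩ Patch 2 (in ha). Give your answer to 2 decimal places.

15.00

The intersection is the polygon with vertices (4,8), (9,8), (9,5), (4,5).
By the shoelace formula its area is 15.00.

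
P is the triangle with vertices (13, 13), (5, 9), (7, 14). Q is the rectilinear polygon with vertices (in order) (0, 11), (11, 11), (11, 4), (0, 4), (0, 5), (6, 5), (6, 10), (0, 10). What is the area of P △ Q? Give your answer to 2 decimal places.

|P| = 16, |Q| = 47, |P∩Q| = 2.65.
|P △ Q| = |P| + |Q| − 2·|P∩Q| = 16 + 47 − 5.3 = 57.70.

57.70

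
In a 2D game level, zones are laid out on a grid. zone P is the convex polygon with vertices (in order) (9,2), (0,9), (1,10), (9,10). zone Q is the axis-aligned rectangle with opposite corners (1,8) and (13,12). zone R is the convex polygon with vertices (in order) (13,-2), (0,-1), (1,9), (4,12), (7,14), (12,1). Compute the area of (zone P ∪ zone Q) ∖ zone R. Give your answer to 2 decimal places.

23.21

|zone P ∪ zone Q| = 72.0317.
|(zone P ∪ zone Q) ∩ zone R| = 48.8248.
|(zone P ∪ zone Q) ∖ zone R| = 72.0317 − 48.8248 = 23.21.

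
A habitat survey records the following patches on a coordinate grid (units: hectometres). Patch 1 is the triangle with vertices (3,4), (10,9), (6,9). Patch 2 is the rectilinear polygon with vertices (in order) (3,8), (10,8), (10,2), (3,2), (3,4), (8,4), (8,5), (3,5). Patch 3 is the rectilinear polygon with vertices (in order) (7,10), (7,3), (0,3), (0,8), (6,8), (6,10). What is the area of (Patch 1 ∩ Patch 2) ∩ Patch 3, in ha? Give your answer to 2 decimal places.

|Patch 1 ∩ Patch 2| = 6.
|(Patch 1 ∩ Patch 2) ∩ Patch 3| = 5.09.

5.09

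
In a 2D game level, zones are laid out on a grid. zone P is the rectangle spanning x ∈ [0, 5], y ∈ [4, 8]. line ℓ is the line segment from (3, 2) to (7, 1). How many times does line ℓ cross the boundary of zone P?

The segment lies entirely outside zone P and never meets its boundary.

0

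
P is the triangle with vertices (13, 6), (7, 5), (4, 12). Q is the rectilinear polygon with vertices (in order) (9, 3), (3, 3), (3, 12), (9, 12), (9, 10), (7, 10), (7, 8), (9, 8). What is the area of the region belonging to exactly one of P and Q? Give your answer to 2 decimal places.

|P| = 22.5, |Q| = 50, |P∩Q| = 13.1667.
|P △ Q| = |P| + |Q| − 2·|P∩Q| = 22.5 + 50 − 26.3333 = 46.17.

46.17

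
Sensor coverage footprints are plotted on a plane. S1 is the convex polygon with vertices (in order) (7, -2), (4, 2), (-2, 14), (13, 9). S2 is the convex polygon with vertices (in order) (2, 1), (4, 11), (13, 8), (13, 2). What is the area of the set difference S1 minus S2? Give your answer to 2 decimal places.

40.60

|S1| = 103.5, |S1∩S2| = 62.9024.
|S1 ∖ S2| = |S1| − |S1∩S2| = 103.5 − 62.9024 = 40.60.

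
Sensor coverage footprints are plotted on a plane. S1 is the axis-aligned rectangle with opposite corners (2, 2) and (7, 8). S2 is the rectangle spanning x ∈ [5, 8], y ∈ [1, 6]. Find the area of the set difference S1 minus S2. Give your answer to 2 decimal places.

|S1∩S2|: x∈[5,7], y∈[2,6] → 2·4 = 8.
|S1| = 30.
|S1 ∖ S2| = |S1| − |S1∩S2| = 30 − 8 = 22.00.

22.00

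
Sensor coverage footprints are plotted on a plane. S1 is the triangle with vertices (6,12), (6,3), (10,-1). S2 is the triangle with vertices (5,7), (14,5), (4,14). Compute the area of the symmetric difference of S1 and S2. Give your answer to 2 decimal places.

|S1| = 18, |S2| = 30.5, |S1∩S2| = 4.5036.
|S1 △ S2| = |S1| + |S2| − 2·|S1∩S2| = 18 + 30.5 − 9.0071 = 39.49.

39.49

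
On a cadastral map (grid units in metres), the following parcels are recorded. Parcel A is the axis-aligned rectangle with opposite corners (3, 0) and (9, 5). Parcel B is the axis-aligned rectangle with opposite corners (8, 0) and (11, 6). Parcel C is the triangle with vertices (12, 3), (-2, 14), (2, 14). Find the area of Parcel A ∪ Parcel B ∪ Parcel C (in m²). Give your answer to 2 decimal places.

63.52

By inclusion–exclusion:
Individual areas: |Parcel A| = 30, |Parcel B| = 18, |Parcel C| = 22.
|Parcel A∩Parcel B|: x∈[8,9], y∈[0,5] → 1·5 = 5.
|Parcel A∩Parcel C| = 0.
|Parcel B∩Parcel C| = 1.4792.
|Parcel A∩Parcel B∩Parcel C| = 0.
|Parcel A ∪ Parcel B ∪ Parcel C| = 70 − 6.4792 + 0 = 63.52.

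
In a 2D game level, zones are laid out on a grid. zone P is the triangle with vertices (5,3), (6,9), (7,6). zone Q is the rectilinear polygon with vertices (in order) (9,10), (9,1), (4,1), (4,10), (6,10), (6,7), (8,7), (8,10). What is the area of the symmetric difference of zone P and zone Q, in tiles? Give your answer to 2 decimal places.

|zone P| = 4.5, |zone Q| = 39, |zone P∩zone Q| = 3.8333.
|zone P △ zone Q| = |zone P| + |zone Q| − 2·|zone P∩zone Q| = 4.5 + 39 − 7.6667 = 35.83.

35.83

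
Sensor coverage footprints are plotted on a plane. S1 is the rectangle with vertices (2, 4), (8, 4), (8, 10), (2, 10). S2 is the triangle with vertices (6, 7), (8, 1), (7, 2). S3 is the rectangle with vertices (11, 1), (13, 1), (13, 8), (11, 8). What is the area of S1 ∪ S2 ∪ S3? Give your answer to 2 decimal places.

By inclusion–exclusion:
Individual areas: |S1| = 36, |S2| = 2, |S3| = 14.
|S1∩S2| = 0.6.
|S1∩S3| = 0 (no overlap).
|S2∩S3| = 0.
|S1∩S2∩S3| = 0.
|S1 ∪ S2 ∪ S3| = 52 − 0.6 + 0 = 51.40.

51.40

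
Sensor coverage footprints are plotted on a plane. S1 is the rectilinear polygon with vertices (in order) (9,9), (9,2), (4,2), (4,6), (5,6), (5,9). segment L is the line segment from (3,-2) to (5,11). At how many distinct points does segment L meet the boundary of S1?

2

The segment meets the boundary at (4.231,6), (4,4.5).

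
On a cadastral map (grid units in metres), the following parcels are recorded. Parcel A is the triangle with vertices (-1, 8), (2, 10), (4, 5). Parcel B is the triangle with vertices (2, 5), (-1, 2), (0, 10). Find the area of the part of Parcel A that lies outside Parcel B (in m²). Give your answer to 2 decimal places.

|Parcel A| = 9.5, |Parcel A∩Parcel B| = 1.7701.
|Parcel A ∖ Parcel B| = |Parcel A| − |Parcel A∩Parcel B| = 9.5 − 1.7701 = 7.73.

7.73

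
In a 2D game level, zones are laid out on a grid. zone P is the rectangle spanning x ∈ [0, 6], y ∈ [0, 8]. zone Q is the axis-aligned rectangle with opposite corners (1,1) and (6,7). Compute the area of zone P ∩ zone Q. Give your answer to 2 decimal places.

30.00

|zone P∩zone Q|: x∈[1,6], y∈[1,7] → 5·6 = 30.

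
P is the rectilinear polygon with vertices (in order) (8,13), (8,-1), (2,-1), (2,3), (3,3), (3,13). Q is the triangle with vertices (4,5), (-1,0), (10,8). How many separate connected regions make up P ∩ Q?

P ∩ Q is a single connected region.

1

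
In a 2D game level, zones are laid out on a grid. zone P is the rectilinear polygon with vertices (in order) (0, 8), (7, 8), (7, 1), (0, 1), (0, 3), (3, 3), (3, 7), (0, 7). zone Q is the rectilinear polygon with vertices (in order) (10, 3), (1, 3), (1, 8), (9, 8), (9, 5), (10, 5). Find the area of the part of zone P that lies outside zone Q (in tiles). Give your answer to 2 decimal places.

15.00

|zone P| = 37, |zone P∩zone Q| = 22.
|zone P ∖ zone Q| = |zone P| − |zone P∩zone Q| = 37 − 22 = 15.00.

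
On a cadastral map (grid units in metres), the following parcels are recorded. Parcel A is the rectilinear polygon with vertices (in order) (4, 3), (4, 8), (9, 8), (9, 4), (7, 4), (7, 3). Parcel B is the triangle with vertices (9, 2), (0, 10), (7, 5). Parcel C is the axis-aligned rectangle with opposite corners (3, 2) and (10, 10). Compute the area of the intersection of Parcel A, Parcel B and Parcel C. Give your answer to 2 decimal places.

3.21

The intersection is the polygon with vertices (7,5), (7.667,4), (7,4), (7,3.778), (4,6.444), (4,7.143).
By the shoelace formula its area is 3.21.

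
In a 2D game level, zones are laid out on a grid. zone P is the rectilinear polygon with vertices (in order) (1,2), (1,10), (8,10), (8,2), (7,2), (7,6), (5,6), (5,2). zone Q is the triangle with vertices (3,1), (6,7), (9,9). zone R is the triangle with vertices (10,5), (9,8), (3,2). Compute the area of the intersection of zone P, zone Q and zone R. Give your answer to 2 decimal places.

0.60

The intersection is the polygon with vertices (4.105,2.474), (3.636,2.273), (4,3), (5,4), (5,3.667).
By the shoelace formula its area is 0.60.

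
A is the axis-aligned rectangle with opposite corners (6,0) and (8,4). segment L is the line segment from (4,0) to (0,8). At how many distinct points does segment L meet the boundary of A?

0

The segment lies entirely outside A and never meets its boundary.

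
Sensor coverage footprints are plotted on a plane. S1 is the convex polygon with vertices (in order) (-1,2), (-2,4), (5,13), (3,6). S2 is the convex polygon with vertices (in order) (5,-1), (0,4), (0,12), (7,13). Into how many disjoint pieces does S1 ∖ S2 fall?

S1 ∖ S2 splits into 2 disjoint pieces (area 5.3214, area 0.0236).

2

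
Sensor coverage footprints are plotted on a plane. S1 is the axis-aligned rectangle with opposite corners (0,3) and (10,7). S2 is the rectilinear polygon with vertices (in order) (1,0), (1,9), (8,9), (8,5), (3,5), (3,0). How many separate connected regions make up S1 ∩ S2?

1

S1 ∩ S2 is a single connected region.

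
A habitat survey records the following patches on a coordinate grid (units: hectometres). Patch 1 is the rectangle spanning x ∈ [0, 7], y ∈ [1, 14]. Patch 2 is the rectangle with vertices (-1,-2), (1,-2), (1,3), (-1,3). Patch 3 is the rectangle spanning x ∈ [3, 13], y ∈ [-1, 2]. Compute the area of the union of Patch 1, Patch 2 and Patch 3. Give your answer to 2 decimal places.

125.00

By inclusion–exclusion:
Individual areas: |Patch 1| = 91, |Patch 2| = 10, |Patch 3| = 30.
|Patch 1∩Patch 2|: x∈[0,1], y∈[1,3] → 1·2 = 2.
|Patch 1∩Patch 3|: x∈[3,7], y∈[1,2] → 4·1 = 4.
|Patch 2∩Patch 3| = 0 (no overlap).
|Patch 1∩Patch 2∩Patch 3| = 0.
|Patch 1 ∪ Patch 2 ∪ Patch 3| = 131 − 6 + 0 = 125.00.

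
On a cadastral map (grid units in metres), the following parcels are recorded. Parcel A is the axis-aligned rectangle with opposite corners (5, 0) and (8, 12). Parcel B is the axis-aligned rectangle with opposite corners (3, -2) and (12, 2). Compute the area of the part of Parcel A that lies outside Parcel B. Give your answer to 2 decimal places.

|Parcel A∩Parcel B|: x∈[5,8], y∈[0,2] → 3·2 = 6.
|Parcel A| = 36.
|Parcel A ∖ Parcel B| = |Parcel A| − |Parcel A∩Parcel B| = 36 − 6 = 30.00.

30.00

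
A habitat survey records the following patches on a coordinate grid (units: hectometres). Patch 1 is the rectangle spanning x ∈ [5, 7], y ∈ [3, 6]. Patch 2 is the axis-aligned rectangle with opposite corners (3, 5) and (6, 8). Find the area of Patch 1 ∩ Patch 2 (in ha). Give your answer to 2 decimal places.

|Patch 1∩Patch 2|: x∈[5,6], y∈[5,6] → 1·1 = 1.

1.00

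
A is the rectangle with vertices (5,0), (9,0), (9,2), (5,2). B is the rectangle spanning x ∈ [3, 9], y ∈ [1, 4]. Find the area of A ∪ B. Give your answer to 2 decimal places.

22.00

By inclusion–exclusion:
Individual areas: |A| = 8, |B| = 18.
|A∩B|: x∈[5,9], y∈[1,2] → 4·1 = 4.
|A ∪ B| = 26 − 4 = 22.00.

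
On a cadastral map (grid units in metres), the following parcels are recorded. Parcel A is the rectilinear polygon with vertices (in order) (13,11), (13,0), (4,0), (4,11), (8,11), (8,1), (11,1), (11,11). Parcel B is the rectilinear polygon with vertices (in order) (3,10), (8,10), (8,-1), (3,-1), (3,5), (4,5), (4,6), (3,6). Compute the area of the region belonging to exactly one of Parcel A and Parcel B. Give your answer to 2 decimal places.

|Parcel A| = 69, |Parcel B| = 54, |Parcel A∩Parcel B| = 40.
|Parcel A △ Parcel B| = |Parcel A| + |Parcel B| − 2·|Parcel A∩Parcel B| = 69 + 54 − 80 = 43.00.

43.00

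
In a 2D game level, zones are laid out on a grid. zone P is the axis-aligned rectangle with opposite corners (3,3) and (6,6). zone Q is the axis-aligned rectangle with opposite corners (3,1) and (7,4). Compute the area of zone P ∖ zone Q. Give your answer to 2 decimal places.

|zone P∩zone Q|: x∈[3,6], y∈[3,4] → 3·1 = 3.
|zone P| = 9.
|zone P ∖ zone Q| = |zone P| − |zone P∩zone Q| = 9 − 3 = 6.00.

6.00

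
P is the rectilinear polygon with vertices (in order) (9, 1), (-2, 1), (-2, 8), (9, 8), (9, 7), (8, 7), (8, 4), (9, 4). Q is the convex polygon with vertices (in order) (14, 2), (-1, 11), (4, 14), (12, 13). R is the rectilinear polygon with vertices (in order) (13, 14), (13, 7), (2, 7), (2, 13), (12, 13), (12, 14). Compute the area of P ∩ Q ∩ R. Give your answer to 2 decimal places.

The intersection is the polygon with vertices (9,7), (8,7), (5.667,7), (4,8), (9,8).
By the shoelace formula its area is 4.17.

4.17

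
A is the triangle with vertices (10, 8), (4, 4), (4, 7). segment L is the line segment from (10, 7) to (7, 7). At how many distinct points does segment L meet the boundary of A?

The segment meets the boundary at (8.5,7).

1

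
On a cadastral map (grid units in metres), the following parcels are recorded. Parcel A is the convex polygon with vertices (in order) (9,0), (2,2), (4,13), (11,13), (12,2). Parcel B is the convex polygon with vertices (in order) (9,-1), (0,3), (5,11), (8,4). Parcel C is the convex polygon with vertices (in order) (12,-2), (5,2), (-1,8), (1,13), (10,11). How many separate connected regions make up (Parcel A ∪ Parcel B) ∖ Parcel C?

(Parcel A ∪ Parcel B) ∖ Parcel C splits into 2 disjoint pieces (area 13.8319, area 18.4226).

2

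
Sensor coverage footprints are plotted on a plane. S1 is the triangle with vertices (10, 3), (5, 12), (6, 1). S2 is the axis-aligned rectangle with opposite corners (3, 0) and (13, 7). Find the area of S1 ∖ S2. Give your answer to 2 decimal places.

5.81

|S1| = 23, |S1∩S2| = 17.1919.
|S1 ∖ S2| = |S1| − |S1∩S2| = 23 − 17.1919 = 5.81.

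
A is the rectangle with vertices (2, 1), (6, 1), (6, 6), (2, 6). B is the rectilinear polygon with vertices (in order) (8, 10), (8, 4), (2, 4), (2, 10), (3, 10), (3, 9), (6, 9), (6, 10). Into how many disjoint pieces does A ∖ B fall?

1

A ∖ B is a single connected region.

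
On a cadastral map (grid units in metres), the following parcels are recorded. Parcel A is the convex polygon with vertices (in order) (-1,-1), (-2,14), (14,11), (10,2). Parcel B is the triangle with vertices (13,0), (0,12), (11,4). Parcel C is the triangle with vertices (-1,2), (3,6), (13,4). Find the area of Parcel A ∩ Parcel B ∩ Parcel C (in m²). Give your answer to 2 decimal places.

2.66

The intersection is the polygon with vertices (7.468,5.106), (10.241,4.552), (10.916,4.061), (10.746,3.678), (9.247,3.464).
By the shoelace formula its area is 2.66.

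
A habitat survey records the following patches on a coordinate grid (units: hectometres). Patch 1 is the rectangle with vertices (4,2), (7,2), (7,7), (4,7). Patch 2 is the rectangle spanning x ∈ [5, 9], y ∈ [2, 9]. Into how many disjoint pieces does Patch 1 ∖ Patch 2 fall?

Patch 1 ∖ Patch 2 is a single connected region.

1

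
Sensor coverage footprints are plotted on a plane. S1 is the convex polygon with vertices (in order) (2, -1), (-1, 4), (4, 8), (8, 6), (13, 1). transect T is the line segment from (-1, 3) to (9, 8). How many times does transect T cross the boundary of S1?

2

The segment meets the boundary at (-0.538,3.231), (6.5,6.75).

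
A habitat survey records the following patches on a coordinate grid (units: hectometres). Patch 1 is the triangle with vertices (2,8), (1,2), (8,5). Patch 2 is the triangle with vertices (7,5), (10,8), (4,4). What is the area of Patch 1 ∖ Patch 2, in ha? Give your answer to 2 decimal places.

|Patch 1| = 19.5, |Patch 1∩Patch 2| = 1.4762.
|Patch 1 ∖ Patch 2| = |Patch 1| − |Patch 1∩Patch 2| = 19.5 − 1.4762 = 18.02.

18.02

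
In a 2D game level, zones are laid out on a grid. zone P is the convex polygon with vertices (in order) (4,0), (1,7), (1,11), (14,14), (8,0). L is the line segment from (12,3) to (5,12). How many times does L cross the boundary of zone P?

2

The segment meets the boundary at (5.051,11.935), (10.25,5.25).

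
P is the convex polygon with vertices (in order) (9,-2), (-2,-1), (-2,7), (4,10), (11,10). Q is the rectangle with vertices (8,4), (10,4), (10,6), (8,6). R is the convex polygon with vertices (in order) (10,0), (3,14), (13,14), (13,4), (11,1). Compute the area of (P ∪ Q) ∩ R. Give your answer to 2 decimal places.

27.00

The region (P ∪ Q) ∩ R is the polygon with vertices (11,10), (10,4), (9.5,1), (5,10).
By the shoelace formula its area is 27.00.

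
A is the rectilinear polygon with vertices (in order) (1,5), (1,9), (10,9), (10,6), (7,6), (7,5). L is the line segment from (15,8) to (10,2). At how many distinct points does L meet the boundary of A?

0

The segment lies entirely outside A and never meets its boundary.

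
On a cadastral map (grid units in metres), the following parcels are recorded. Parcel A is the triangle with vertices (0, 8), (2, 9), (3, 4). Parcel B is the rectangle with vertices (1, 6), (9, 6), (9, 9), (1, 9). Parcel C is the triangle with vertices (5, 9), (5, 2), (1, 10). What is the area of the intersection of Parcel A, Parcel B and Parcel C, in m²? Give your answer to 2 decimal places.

The intersection is the polygon with vertices (2.333,7.333), (1.6,8.8), (2,9).
By the shoelace formula its area is 0.37.

0.37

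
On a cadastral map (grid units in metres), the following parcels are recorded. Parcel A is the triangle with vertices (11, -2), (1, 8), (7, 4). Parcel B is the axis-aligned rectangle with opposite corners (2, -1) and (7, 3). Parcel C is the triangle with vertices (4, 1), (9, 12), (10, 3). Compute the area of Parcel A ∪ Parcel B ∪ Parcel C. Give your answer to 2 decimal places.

50.68

By inclusion–exclusion:
Individual areas: |Parcel A| = 10, |Parcel B| = 20, |Parcel C| = 28.
|Parcel A∩Parcel B| = 0.5.
|Parcel A∩Parcel C| = 3.7304.
|Parcel B∩Parcel C| = 3.5909.
|Parcel A∩Parcel B∩Parcel C| = 0.5.
|Parcel A ∪ Parcel B ∪ Parcel C| = 58 − 7.8214 + 0.5 = 50.68.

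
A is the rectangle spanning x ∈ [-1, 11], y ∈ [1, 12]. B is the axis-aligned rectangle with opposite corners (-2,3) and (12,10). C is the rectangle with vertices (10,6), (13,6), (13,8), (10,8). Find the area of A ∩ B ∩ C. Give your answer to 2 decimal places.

2.00

The intersection is the polygon with vertices (11,6), (10,6), (10,8), (11,8).
By the shoelace formula its area is 2.00.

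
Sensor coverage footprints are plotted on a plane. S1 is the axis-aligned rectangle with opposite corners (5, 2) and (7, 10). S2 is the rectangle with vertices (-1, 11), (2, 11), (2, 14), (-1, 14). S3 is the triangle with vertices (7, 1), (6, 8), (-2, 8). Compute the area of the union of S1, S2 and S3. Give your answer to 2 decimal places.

44.63

By inclusion–exclusion:
Individual areas: |S1| = 16, |S2| = 9, |S3| = 28.
|S1∩S2| = 0 (no overlap).
|S1∩S3| = 8.373.
|S2∩S3| = 0.
|S1∩S2∩S3| = 0.
|S1 ∪ S2 ∪ S3| = 53 − 8.373 + 0 = 44.63.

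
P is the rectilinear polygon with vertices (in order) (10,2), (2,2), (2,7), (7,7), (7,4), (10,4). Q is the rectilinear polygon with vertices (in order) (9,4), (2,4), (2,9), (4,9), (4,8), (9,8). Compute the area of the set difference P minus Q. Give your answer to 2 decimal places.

16.00

|P| = 31, |P∩Q| = 15.
|P ∖ Q| = |P| − |P∩Q| = 31 − 15 = 16.00.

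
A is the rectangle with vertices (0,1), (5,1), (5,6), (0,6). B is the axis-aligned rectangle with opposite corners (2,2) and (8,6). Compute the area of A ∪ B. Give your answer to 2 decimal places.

37.00

By inclusion–exclusion:
Individual areas: |A| = 25, |B| = 24.
|A∩B|: x∈[2,5], y∈[2,6] → 3·4 = 12.
|A ∪ B| = 49 − 12 = 37.00.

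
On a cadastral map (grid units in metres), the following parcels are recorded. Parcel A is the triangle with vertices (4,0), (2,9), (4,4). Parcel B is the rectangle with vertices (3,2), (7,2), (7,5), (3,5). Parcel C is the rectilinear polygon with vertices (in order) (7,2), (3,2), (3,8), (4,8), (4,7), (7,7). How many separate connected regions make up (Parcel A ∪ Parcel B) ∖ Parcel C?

(Parcel A ∪ Parcel B) ∖ Parcel C splits into 2 disjoint pieces (area 1, area 0.4444).

2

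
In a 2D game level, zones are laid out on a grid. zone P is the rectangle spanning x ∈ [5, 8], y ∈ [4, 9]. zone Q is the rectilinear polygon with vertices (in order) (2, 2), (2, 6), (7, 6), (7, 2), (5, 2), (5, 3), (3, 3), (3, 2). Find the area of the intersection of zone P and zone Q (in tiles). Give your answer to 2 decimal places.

4.00

The intersection is the polygon with vertices (5,4), (5,6), (7,6), (7,4).
By the shoelace formula its area is 4.00.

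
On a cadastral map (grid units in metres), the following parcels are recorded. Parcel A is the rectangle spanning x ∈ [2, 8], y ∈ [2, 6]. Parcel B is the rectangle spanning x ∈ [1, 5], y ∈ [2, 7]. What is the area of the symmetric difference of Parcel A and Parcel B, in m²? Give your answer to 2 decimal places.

|Parcel A∩Parcel B|: x∈[2,5], y∈[2,6] → 3·4 = 12.
|Parcel A △ Parcel B| = |Parcel A| + |Parcel B| − 2·|Parcel A∩Parcel B| = 24 + 20 − 24 = 20.00.

20.00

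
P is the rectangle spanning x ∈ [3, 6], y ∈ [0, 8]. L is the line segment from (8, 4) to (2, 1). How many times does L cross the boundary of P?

2

The segment meets the boundary at (3,1.5), (6,3).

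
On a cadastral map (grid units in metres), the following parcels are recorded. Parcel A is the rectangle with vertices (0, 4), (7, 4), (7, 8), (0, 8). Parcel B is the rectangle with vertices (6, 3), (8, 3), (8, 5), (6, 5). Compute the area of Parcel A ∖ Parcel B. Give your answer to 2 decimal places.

27.00

|Parcel A∩Parcel B|: x∈[6,7], y∈[4,5] → 1·1 = 1.
|Parcel A| = 28.
|Parcel A ∖ Parcel B| = |Parcel A| − |Parcel A∩Parcel B| = 28 − 1 = 27.00.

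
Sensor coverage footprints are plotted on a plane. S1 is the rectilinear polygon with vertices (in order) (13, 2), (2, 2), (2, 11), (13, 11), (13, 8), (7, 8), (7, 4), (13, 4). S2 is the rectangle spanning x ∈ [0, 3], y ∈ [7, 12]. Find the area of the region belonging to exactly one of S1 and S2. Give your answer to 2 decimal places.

82.00

|S1| = 75, |S2| = 15, |S1∩S2| = 4.
|S1 △ S2| = |S1| + |S2| − 2·|S1∩S2| = 75 + 15 − 8 = 82.00.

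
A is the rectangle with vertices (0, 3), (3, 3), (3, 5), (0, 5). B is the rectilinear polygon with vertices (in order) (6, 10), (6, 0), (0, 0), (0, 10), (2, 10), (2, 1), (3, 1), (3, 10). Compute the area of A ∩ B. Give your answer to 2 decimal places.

4.00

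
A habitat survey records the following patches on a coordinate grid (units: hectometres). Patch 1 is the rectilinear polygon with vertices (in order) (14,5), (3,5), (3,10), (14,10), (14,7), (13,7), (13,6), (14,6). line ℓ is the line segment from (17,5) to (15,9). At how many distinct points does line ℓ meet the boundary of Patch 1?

0

The segment lies entirely outside Patch 1 and never meets its boundary.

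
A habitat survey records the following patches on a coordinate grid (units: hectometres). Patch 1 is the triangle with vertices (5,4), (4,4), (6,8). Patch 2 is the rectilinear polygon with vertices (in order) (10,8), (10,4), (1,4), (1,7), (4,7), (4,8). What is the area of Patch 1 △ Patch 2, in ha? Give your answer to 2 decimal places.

|Patch 1| = 2, |Patch 2| = 33, |Patch 1∩Patch 2| = 2.
|Patch 1 △ Patch 2| = |Patch 1| + |Patch 2| − 2·|Patch 1∩Patch 2| = 2 + 33 − 4 = 31.00.

31.00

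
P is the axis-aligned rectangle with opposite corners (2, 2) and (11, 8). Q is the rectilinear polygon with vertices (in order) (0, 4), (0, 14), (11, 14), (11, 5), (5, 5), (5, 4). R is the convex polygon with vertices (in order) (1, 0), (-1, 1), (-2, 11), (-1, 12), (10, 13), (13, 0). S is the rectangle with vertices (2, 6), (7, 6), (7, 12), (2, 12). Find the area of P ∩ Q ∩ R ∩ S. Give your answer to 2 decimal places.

The intersection is the polygon with vertices (2,8), (7,8), (7,6), (2,6).
By the shoelace formula its area is 10.00.

10.00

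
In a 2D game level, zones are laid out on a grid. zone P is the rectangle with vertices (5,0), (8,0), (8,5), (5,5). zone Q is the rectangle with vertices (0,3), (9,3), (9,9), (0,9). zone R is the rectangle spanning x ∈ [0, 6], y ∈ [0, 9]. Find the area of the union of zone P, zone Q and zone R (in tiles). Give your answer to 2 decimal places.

78.00

By inclusion–exclusion:
Individual areas: |zone P| = 15, |zone Q| = 54, |zone R| = 54.
|zone P∩zone Q|: x∈[5,8], y∈[3,5] → 3·2 = 6.
|zone P∩zone R|: x∈[5,6], y∈[0,5] → 1·5 = 5.
|zone Q∩zone R|: x∈[0,6], y∈[3,9] → 6·6 = 36.
|zone P∩zone Q∩zone R| = 2.
|zone P ∪ zone Q ∪ zone R| = 123 − 47 + 2 = 78.00.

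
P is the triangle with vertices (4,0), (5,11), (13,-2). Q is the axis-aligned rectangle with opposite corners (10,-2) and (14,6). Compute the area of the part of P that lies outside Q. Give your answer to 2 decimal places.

|P| = 50.5, |P∩Q| = 6.3125.
|P ∖ Q| = |P| − |P∩Q| = 50.5 − 6.3125 = 44.19.

44.19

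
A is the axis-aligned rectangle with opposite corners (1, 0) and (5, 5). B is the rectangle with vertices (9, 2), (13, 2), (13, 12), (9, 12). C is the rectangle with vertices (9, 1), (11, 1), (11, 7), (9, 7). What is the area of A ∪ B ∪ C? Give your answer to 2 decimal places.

By inclusion–exclusion:
Individual areas: |A| = 20, |B| = 40, |C| = 12.
|A∩B| = 0 (no overlap).
|A∩C| = 0 (no overlap).
|B∩C|: x∈[9,11], y∈[2,7] → 2·5 = 10.
|A∩B∩C| = 0.
|A ∪ B ∪ C| = 72 − 10 + 0 = 62.00.

62.00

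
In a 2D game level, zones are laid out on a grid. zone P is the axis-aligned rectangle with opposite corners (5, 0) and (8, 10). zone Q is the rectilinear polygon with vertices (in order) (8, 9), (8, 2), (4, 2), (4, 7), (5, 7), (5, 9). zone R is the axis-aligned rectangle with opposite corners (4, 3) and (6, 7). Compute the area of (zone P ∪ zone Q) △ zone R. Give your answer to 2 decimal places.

|zone P ∪ zone Q| = 35.
|(zone P ∪ zone Q) ∩ zone R| = 8.
|(zone P ∪ zone Q) △ zone R| = 35 + 8 − 16 = 27.00.

27.00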